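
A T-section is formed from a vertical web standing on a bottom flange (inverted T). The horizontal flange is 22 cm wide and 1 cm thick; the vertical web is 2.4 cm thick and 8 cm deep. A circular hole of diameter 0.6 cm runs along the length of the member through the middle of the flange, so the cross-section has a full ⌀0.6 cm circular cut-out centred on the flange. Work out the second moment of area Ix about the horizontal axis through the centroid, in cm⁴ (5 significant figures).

Ix ≈ 310.59 cm⁴

Treat the section as a set of non-overlapping primitives; coordinates are from the bounding-box lower-left.
Flange: 22 × 1, A = 22 cm², y = 0.5 cm, Ī = 1.833333 cm⁴.
Web: 2.4 × 8, A = 19.2 cm², y = 5 cm, Ī = 102.4 cm⁴.
Hole (subtracted): ⌀0.6, A = 0.2827433 cm², y = 0.5 cm, Ī = 0.006361725 cm⁴.
Centroid: ȳ = ΣA·y / ΣA = 2.611579 cm.
Transfer each piece to the horizontal axis through the centroid using Ī + A·d² with d = y − 2.611579:
  flange: d = -2.111579 cm → contributes +99.92614 cm⁴
  web: d = 2.388421 cm → contributes +211.9275 cm⁴
  hole: d = -2.111579 cm → contributes −1.267047 cm⁴
Total I = 310.5866 cm⁴.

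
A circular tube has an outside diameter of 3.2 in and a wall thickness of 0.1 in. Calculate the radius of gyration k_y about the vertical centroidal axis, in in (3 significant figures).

Break the section into simple shapes (no overlaps), measuring from the bottom-left corner of the bounding box.
Outer circle: ⌀3.2, A = 8.0425 in², x = 1.6 in, Ī = 5.1472 in⁴.
Bore (subtracted): ⌀3, A = 7.0686 in², x = 1.6 in, Ī = 3.9761 in⁴.
By symmetry the centroid is at mid-width, x̄ = 1.6 in.
All pieces are centred on the vertical centroidal axis, so I = ΣĪ (holes subtracted) = 1.1711 in⁴.
Radius of gyration: k = √(I/A) = √(1.1711 / 0.97389) = 1.0966 in.

k_y ≈ 1.10 in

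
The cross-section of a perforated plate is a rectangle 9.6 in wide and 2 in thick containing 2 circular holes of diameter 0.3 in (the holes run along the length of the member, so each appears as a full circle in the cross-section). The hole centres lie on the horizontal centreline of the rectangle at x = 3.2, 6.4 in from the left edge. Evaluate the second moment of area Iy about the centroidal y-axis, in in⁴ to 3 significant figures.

Iy ≈ 147 in⁴

Treat the section as a set of non-overlapping primitives; coordinates are from the bounding-box lower-left.
Plate: 9.6 × 2, A = 19.2 in², x = 4.8 in, Ī = 147.46 in⁴.
Hole 1 (subtracted): ⌀0.3, A = 0.070686 in², x = 3.2 in, Ī = 0.00039761 in⁴.
Hole 2 (subtracted): ⌀0.3, A = 0.070686 in², x = 6.4 in, Ī = 0.00039761 in⁴.
By symmetry the centroid is at mid-width, x̄ = 4.8 in.
Transfer each piece to the centroidal y-axis using Ī + A·d² with d = x − 4.8:
  plate: d = 0 in → contributes +147.46 in⁴
  hole 1: d = -1.6 in → contributes −0.18135 in⁴
  hole 2: d = 1.6 in → contributes −0.18135 in⁴
Total I = 147.09 in⁴.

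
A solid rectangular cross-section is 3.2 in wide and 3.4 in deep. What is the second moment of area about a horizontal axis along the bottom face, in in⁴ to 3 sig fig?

I_base ≈ 41.9 in⁴

The section: 3.2 × 3.4, A = 10.88 in², y = 1.7 in, Ī = 10.481 in⁴.
Transfer it to a horizontal axis along the bottom face using Ī + A·d² with d = y − 0:
  the section: d = 1.7 in → contributes +41.924 in⁴
Total I = 41.924 in⁴.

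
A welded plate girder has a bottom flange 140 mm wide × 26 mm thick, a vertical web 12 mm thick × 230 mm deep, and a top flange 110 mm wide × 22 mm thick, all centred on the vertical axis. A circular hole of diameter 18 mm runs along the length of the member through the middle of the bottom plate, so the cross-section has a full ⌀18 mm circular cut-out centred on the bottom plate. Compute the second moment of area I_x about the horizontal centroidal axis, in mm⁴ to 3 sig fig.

I_x ≈ 1.04 × 10⁸ mm⁴

Break the section into simple shapes (no overlaps), measuring from the bottom-left corner of the bounding box.
Bottom plate: 140 × 26, A = 3 640 mm², y = 13 mm, Ī = 205 053 mm⁴.
Web plate: 12 × 230, A = 2 760 mm², y = 141 mm, Ī = 12 167 000 mm⁴.
Top plate: 110 × 22, A = 2 420 mm², y = 267 mm, Ī = 97 607 mm⁴.
Hole (subtracted): ⌀18, A = 254.47 mm², y = 13 mm, Ī = 5 153 mm⁴.
Centroid: ȳ = ΣA·y / ΣA = 126.01 mm.
Transfer each piece to the horizontal centroidal axis using Ī + A·d² with d = y − 126.01:
  bottom plate: d = -113.01 mm → contributes +46 689 495 mm⁴
  web plate: d = 14.994 mm → contributes +12 787 468 mm⁴
  top plate: d = 140.99 mm → contributes +48 205 245 mm⁴
  hole: d = -113.01 mm → contributes −3 254 837 mm⁴
Total I = 104 427 372 mm⁴.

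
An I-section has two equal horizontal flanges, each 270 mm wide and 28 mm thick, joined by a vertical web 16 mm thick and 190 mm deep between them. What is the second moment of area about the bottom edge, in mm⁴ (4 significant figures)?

Break the section into simple shapes (no overlaps), measuring from the bottom-left corner of the bounding box.
Bottom flange: 270 × 28, A = 7 560 mm², y = 14 mm, Ī = 493 920 mm⁴.
Web: 16 × 190, A = 3 040 mm², y = 123 mm, Ī = 9 145 333 mm⁴.
Top flange: 270 × 28, A = 7 560 mm², y = 232 mm, Ī = 493 920 mm⁴.
Transfer each piece to a horizontal axis along the bottom face using Ī + A·d² with d = y − 0:
  bottom flange: d = 14 mm → contributes +1 975 680 mm⁴
  web: d = 123 mm → contributes +55 137 493 mm⁴
  top flange: d = 232 mm → contributes +407 403 360 mm⁴
Total I = 464 516 533 mm⁴.

I_base ≈ 4.645 × 10⁸ mm⁴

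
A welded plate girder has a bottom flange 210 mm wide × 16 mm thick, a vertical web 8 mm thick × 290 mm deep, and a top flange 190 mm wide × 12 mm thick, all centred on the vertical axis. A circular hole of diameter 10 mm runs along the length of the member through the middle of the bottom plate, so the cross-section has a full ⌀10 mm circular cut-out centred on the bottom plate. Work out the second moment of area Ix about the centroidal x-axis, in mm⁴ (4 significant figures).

Ix ≈ 1.420 × 10⁸ mm⁴

Treat the section as a set of non-overlapping primitives; coordinates are from the bounding-box lower-left.
Bottom plate: 210 × 16, A = 3 360 mm², y = 8 mm, Ī = 71 680 mm⁴.
Web plate: 8 × 290, A = 2 320 mm², y = 161 mm, Ī = 16 259 333 mm⁴.
Top plate: 190 × 12, A = 2 280 mm², y = 312 mm, Ī = 27 360 mm⁴.
Hole (subtracted): ⌀10, A = 78.5398 mm², y = 8 mm, Ī = 490.874 mm⁴.
Centroid: ȳ = ΣA·y / ΣA = 140.98 mm.
Transfer each piece to the centroidal x-axis using Ī + A·d² with d = y − 140.98:
  bottom plate: d = -132.98 mm → contributes +59 489 234 mm⁴
  web plate: d = 20.0196 mm → contributes +17 189 150 mm⁴
  top plate: d = 171.02 mm → contributes +66 712 097 mm⁴
  hole: d = -132.98 mm → contributes −1 389 373 mm⁴
Total I = 142 001 109 mm⁴.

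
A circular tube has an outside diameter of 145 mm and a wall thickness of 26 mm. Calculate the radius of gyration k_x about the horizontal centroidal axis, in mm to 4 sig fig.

Split into non-overlapping primitives; take the origin at the lower-left of the bounding box.
Outer circle: ⌀145, A = 16 513 mm², y = 72.5 mm, Ī = 21 699 109 mm⁴.
Bore (subtracted): ⌀93, A = 6792.91 mm², y = 72.5 mm, Ī = 3 671 992 mm⁴.
By symmetry the centroid is at mid-height, ȳ = 72.5 mm.
All pieces are centred on the horizontal centroidal axis, so I = ΣĪ (holes subtracted) = 18 027 118 mm⁴.
Radius of gyration: k = √(I/A) = √(18 027 118 / 9720.09) = 43.0654 mm.

k_x ≈ 43.07 mm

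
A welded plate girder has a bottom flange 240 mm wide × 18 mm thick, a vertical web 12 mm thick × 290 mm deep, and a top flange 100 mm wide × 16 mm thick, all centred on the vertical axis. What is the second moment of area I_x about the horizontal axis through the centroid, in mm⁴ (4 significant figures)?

Treat the section as a set of non-overlapping primitives; coordinates are from the bounding-box lower-left.
Bottom plate: 240 × 18, A = 4 320 mm², y = 9 mm, Ī = 116 640 mm⁴.
Web plate: 12 × 290, A = 3 480 mm², y = 163 mm, Ī = 24 389 000 mm⁴.
Top plate: 100 × 16, A = 1 600 mm², y = 316 mm, Ī = 34133.3 mm⁴.
Centroid: ȳ = ΣA·y / ΣA = 118.268 mm.
Transfer each piece to the horizontal axis through the centroid using Ī + A·d² with d = y − 118.268:
  bottom plate: d = -109.268 mm → contributes +51 695 342 mm⁴
  web plate: d = 44.7319 mm → contributes +31 352 286 mm⁴
  top plate: d = 197.732 mm → contributes +62 590 790 mm⁴
Total I = 145 638 418 mm⁴.

I_x ≈ 1.456 × 10⁸ mm⁴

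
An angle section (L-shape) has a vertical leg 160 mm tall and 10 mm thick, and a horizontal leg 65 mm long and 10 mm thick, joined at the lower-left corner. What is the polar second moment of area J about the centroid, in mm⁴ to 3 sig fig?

J ≈ 6.30 × 10⁶ mm⁴

Treat the section as a set of non-overlapping primitives; coordinates are from the bounding-box lower-left.
Vertical leg: 10 × 160, A = 1 600 mm², y = 80 mm, Ī = 3 413 333 mm⁴.
Horizontal leg (remainder): 55 × 10, A = 550 mm², y = 5 mm, Ī = 4583.3 mm⁴.
Centroid: ȳ = ΣA·y / ΣA = 60.814 mm.
Transfer each piece to the centroidal x-axis using Ī + A·d² with d = y − 60.814:
  vertical leg: d = 19.186 mm → contributes +4 002 300 mm⁴
  horizontal leg (remainder): d = -55.814 mm → contributes +1 717 942 mm⁴
Total I = 5 720 242 mm⁴.
For the y-axis: x̄ = 13.314 mm.
Repeating about the centroidal y-axis gives I_y = 584 305 mm⁴.
Polar second moment: J = I_x + I_y = 6 304 547 mm⁴.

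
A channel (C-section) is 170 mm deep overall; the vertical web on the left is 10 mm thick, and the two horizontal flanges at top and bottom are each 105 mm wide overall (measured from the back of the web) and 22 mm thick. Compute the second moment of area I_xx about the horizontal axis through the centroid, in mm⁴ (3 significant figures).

I_xx ≈ 2.72 × 10⁷ mm⁴

Treat the section as a set of non-overlapping primitives; coordinates are from the bounding-box lower-left.
Web: 10 × 170, A = 1 700 mm², y = 85 mm, Ī = 4 094 167 mm⁴.
Top flange (beyond web): 95 × 22, A = 2 090 mm², y = 159 mm, Ī = 84 297 mm⁴.
Bottom flange (beyond web): 95 × 22, A = 2 090 mm², y = 11 mm, Ī = 84 297 mm⁴.
By symmetry the centroid is at mid-height, ȳ = 85 mm.
Transfer each piece to the horizontal axis through the centroid using Ī + A·d² with d = y − 85:
  web: d = 0 mm → contributes +4 094 167 mm⁴
  top flange (beyond web): d = 74 mm → contributes +11 529 137 mm⁴
  bottom flange (beyond web): d = -74 mm → contributes +11 529 137 mm⁴
Total I = 27 152 440 mm⁴.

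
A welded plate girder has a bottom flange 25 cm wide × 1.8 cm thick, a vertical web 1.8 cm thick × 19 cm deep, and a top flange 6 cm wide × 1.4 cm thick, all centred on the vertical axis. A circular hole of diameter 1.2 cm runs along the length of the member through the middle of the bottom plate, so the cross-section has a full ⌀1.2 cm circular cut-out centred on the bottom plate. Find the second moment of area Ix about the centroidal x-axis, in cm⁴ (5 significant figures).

Decompose the section into non-overlapping parts with the origin at the bottom-left of its bounding rectangle.
Bottom plate: 25 × 1.8, A = 45 cm², y = 0.9 cm, Ī = 12.15 cm⁴.
Web plate: 1.8 × 19, A = 34.2 cm², y = 11.3 cm, Ī = 1028.85 cm⁴.
Top plate: 6 × 1.4, A = 8.4 cm², y = 21.5 cm, Ī = 1.372 cm⁴.
Hole (subtracted): ⌀1.2, A = 1.130973 cm², y = 0.9 cm, Ī = 0.1017876 cm⁴.
Centroid: ȳ = ΣA·y / ΣA = 7.014559 cm.
Transfer each piece to the centroidal x-axis using Ī + A·d² with d = y − 7.014559:
  bottom plate: d = -6.114559 cm → contributes +1694.603 cm⁴
  web plate: d = 4.285441 cm → contributes +1656.933 cm⁴
  top plate: d = 14.48544 cm → contributes +1763.927 cm⁴
  hole: d = -6.114559 cm → contributes −42.38643 cm⁴
Total I = 5073.076 cm⁴.

Ix ≈ 5073.1 cm⁴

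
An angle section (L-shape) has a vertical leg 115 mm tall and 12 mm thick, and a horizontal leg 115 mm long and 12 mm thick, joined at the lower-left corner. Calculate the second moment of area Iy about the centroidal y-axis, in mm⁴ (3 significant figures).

Iy ≈ 3.27 × 10⁶ mm⁴

Decompose the section into non-overlapping parts with the origin at the bottom-left of its bounding rectangle.
Vertical leg: 12 × 115, A = 1 380 mm², x = 6 mm, Ī = 16 560 mm⁴.
Horizontal leg (remainder): 103 × 12, A = 1 236 mm², x = 63.5 mm, Ī = 1 092 727 mm⁴.
Centroid: x̄ = ΣA·x / ΣA = 33.167 mm.
Transfer each piece to the centroidal y-axis using Ī + A·d² with d = x − 33.167:
  vertical leg: d = -27.167 mm → contributes +1 035 096 mm⁴
  horizontal leg (remainder): d = 30.333 mm → contributes +2 229 927 mm⁴
Total I = 3 265 023 mm⁴.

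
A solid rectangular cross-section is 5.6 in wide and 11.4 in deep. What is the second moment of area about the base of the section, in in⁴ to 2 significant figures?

I_base ≈ 2800 in⁴

The section: 5.6 × 11.4, A = 63.84 in², y = 5.7 in, Ī = 691.4 in⁴.
Transfer it to the bottom edge using Ī + A·d² with d = y − 0:
  the section: d = 5.7 in → contributes +2 766 in⁴
Total I = 2 766 in⁴.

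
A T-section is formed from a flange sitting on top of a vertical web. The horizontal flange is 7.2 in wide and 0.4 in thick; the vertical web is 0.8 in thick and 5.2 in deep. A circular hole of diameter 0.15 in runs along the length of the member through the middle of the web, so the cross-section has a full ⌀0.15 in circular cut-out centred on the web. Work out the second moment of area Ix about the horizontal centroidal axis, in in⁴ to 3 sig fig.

Treat the section as a set of non-overlapping primitives; coordinates are from the bounding-box lower-left.
Flange: 7.2 × 0.4, A = 2.88 in², y = 5.4 in, Ī = 0.0384 in⁴.
Web: 0.8 × 5.2, A = 4.16 in², y = 2.6 in, Ī = 9.3739 in⁴.
Hole (subtracted): ⌀0.15, A = 0.017671 in², y = 2.6 in, Ī = 0.00002485 in⁴.
Centroid: ȳ = ΣA·y / ΣA = 3.7483 in.
Transfer each piece to the horizontal centroidal axis using Ī + A·d² with d = y − 3.7483:
  flange: d = 1.6517 in → contributes +7.895 in⁴
  web: d = -1.1483 in → contributes +14.86 in⁴
  hole: d = -1.1483 in → contributes −0.023328 in⁴
Total I = 22.731 in⁴.

Ix ≈ 22.7 in⁴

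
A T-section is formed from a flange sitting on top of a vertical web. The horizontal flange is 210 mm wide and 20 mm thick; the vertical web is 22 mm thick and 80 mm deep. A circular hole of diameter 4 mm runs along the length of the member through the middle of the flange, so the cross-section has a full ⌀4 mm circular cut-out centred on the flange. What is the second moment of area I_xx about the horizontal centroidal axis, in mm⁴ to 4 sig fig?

Break the section into simple shapes (no overlaps), measuring from the bottom-left corner of the bounding box.
Flange: 210 × 20, A = 4 200 mm², y = 90 mm, Ī = 140 000 mm⁴.
Web: 22 × 80, A = 1 760 mm², y = 40 mm, Ī = 938 667 mm⁴.
Hole (subtracted): ⌀4, A = 12.5664 mm², y = 90 mm, Ī = 12.5664 mm⁴.
Centroid: ȳ = ΣA·y / ΣA = 75.2037 mm.
Transfer each piece to the horizontal centroidal axis using Ī + A·d² with d = y − 75.2037:
  flange: d = 14.7963 mm → contributes +1 059 508 mm⁴
  web: d = -35.2037 mm → contributes +3 119 836 mm⁴
  hole: d = 14.7963 mm → contributes −2763.73 mm⁴
Total I = 4 176 580 mm⁴.

I_xx ≈ 4.177 × 10⁶ mm⁴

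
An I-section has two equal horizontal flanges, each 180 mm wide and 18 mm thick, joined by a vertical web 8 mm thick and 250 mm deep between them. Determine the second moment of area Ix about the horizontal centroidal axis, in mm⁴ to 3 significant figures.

Ix ≈ 1.27 × 10⁸ mm⁴

Decompose the section into non-overlapping parts with the origin at the bottom-left of its bounding rectangle.
Bottom flange: 180 × 18, A = 3 240 mm², y = 9 mm, Ī = 87 480 mm⁴.
Web: 8 × 250, A = 2 000 mm², y = 143 mm, Ī = 10 416 667 mm⁴.
Top flange: 180 × 18, A = 3 240 mm², y = 277 mm, Ī = 87 480 mm⁴.
By symmetry the centroid is at mid-height, ȳ = 143 mm.
Transfer each piece to the horizontal centroidal axis using Ī + A·d² with d = y − 143:
  bottom flange: d = -134 mm → contributes +58 264 920 mm⁴
  web: d = 0 mm → contributes +10 416 667 mm⁴
  top flange: d = 134 mm → contributes +58 264 920 mm⁴
Total I = 126 946 507 mm⁴.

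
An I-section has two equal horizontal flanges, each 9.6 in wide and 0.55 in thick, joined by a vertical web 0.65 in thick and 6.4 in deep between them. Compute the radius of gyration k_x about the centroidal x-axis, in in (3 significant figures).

Treat the section as a set of non-overlapping primitives; coordinates are from the bounding-box lower-left.
Bottom flange: 9.6 × 0.55, A = 5.28 in², y = 0.275 in, Ī = 0.1331 in⁴.
Web: 0.65 × 6.4, A = 4.16 in², y = 3.75 in, Ī = 14.199 in⁴.
Top flange: 9.6 × 0.55, A = 5.28 in², y = 7.225 in, Ī = 0.1331 in⁴.
By symmetry the centroid is at mid-height, ȳ = 3.75 in.
Transfer each piece to the centroidal x-axis using Ī + A·d² with d = y − 3.75:
  bottom flange: d = -3.475 in → contributes +63.892 in⁴
  web: d = 0 in → contributes +14.199 in⁴
  top flange: d = 3.475 in → contributes +63.892 in⁴
Total I = 141.98 in⁴.
Radius of gyration: k = √(I/A) = √(141.98 / 14.72) = 3.1057 in.

k_x ≈ 3.11 in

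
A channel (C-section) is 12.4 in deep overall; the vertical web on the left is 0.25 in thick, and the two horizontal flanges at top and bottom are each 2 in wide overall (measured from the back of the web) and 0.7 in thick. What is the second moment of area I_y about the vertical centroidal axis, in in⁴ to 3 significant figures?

I_y ≈ 2.01 in⁴

Split into non-overlapping primitives; take the origin at the lower-left of the bounding box.
Web: 0.25 × 12.4, A = 3.1 in², x = 0.125 in, Ī = 0.016146 in⁴.
Top flange (beyond web): 1.75 × 0.7, A = 1.225 in², x = 1.125 in, Ī = 0.31263 in⁴.
Bottom flange (beyond web): 1.75 × 0.7, A = 1.225 in², x = 1.125 in, Ī = 0.31263 in⁴.
Centroid: x̄ = ΣA·x / ΣA = 0.56644 in.
Transfer each piece to the vertical centroidal axis using Ī + A·d² with d = x − 0.56644:
  web: d = -0.44144 in → contributes +0.62024 in⁴
  top flange (beyond web): d = 0.55856 in → contributes +0.69482 in⁴
  bottom flange (beyond web): d = 0.55856 in → contributes +0.69482 in⁴
Total I = 2.0099 in⁴.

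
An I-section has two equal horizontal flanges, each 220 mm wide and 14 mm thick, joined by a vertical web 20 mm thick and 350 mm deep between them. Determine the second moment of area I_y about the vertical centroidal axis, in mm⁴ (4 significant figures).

Break the section into simple shapes (no overlaps), measuring from the bottom-left corner of the bounding box.
Bottom flange: 220 × 14, A = 3 080 mm², x = 110 mm, Ī = 12 422 667 mm⁴.
Web: 20 × 350, A = 7 000 mm², x = 110 mm, Ī = 233 333 mm⁴.
Top flange: 220 × 14, A = 3 080 mm², x = 110 mm, Ī = 12 422 667 mm⁴.
By symmetry the centroid is at mid-width, x̄ = 110 mm.
All pieces are centred on the vertical centroidal axis, so I = ΣĪ = 25 078 667 mm⁴.

I_y ≈ 2.508 × 10⁷ mm⁴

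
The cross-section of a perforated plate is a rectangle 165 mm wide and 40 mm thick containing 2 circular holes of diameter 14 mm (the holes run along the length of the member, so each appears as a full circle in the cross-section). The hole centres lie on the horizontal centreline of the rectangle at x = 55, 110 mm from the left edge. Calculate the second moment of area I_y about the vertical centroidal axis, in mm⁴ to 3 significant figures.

I_y ≈ 1.47 × 10⁷ mm⁴

Treat the section as a set of non-overlapping primitives; coordinates are from the bounding-box lower-left.
Plate: 165 × 40, A = 6 600 mm², x = 82.5 mm, Ī = 14 973 750 mm⁴.
Hole 1 (subtracted): ⌀14, A = 153.94 mm², x = 55 mm, Ī = 1885.7 mm⁴.
Hole 2 (subtracted): ⌀14, A = 153.94 mm², x = 110 mm, Ī = 1885.7 mm⁴.
By symmetry the centroid is at mid-width, x̄ = 82.5 mm.
Transfer each piece to the vertical centroidal axis using Ī + A·d² with d = x − 82.5:
  plate: d = 0 mm → contributes +14 973 750 mm⁴
  hole 1: d = -27.5 mm → contributes −118 301 mm⁴
  hole 2: d = 27.5 mm → contributes −118 301 mm⁴
Total I = 14 737 147 mm⁴.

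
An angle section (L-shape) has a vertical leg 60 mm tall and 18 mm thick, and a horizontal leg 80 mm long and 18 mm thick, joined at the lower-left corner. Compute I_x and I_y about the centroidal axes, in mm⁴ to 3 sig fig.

I_x ≈ 5.96 × 10⁵ mm⁴, I_y ≈ 1.26 × 10⁶ mm⁴

Break the section into simple shapes (no overlaps), measuring from the bottom-left corner of the bounding box.
Vertical leg: 18 × 60, A = 1 080 mm², y = 30 mm, Ī = 324 000 mm⁴.
Horizontal leg (remainder): 62 × 18, A = 1 116 mm², y = 9 mm, Ī = 30 132 mm⁴.
Centroid: ȳ = ΣA·y / ΣA = 19.328 mm.
Transfer each piece to the centroidal x-axis using Ī + A·d² with d = y − 19.328:
  vertical leg: d = 10.672 mm → contributes +447 006 mm⁴
  horizontal leg (remainder): d = -10.328 mm → contributes +149 170 mm⁴
Total I = 596 176 mm⁴.
For the y-axis: x̄ = 29.328 mm.
Repeating about the centroidal y-axis gives I_y = 1 264 816 mm⁴.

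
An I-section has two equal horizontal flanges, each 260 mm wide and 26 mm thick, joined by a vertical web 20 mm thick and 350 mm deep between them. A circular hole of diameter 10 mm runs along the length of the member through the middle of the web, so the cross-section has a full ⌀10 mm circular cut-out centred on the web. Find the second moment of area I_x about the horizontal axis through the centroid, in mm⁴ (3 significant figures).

Decompose the section into non-overlapping parts with the origin at the bottom-left of its bounding rectangle.
Bottom flange: 260 × 26, A = 6 760 mm², y = 13 mm, Ī = 380 813 mm⁴.
Web: 20 × 350, A = 7 000 mm², y = 201 mm, Ī = 71 458 333 mm⁴.
Top flange: 260 × 26, A = 6 760 mm², y = 389 mm, Ī = 380 813 mm⁴.
Hole (subtracted): ⌀10, A = 78.54 mm², y = 201 mm, Ī = 490.87 mm⁴.
By symmetry the centroid is at mid-height, ȳ = 201 mm.
Transfer each piece to the horizontal axis through the centroid using Ī + A·d² with d = y − 201:
  bottom flange: d = -188 mm → contributes +239 306 253 mm⁴
  web: d = 0 mm → contributes +71 458 333 mm⁴
  top flange: d = 188 mm → contributes +239 306 253 mm⁴
  hole: d = 0 mm → contributes −490.87 mm⁴
Total I = 550 070 349 mm⁴.

I_x ≈ 5.50 × 10⁸ mm⁴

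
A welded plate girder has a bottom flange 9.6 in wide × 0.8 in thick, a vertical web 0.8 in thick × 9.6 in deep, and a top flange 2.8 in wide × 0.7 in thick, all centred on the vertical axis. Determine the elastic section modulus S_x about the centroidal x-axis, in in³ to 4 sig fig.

S_x ≈ 37.06 in³

Split into non-overlapping primitives; take the origin at the lower-left of the bounding box.
Bottom plate: 9.6 × 0.8, A = 7.68 in², y = 0.4 in, Ī = 0.4096 in⁴.
Web plate: 0.8 × 9.6, A = 7.68 in², y = 5.6 in, Ī = 58.9824 in⁴.
Top plate: 2.8 × 0.7, A = 1.96 in², y = 10.75 in, Ī = 0.0800333 in⁴.
Centroid: ȳ = ΣA·y / ΣA = 3.87702 in.
Transfer each piece to the centroidal x-axis using Ī + A·d² with d = y − 3.87702:
  bottom plate: d = -3.47702 in → contributes +93.2583 in⁴
  web plate: d = 1.72298 in → contributes +81.7817 in⁴
  top plate: d = 6.87298 in → contributes +92.6662 in⁴
Total I = 267.706 in⁴.
Extreme fibre distance c = 7.22298 in; S = I/c = 37.0631 in³.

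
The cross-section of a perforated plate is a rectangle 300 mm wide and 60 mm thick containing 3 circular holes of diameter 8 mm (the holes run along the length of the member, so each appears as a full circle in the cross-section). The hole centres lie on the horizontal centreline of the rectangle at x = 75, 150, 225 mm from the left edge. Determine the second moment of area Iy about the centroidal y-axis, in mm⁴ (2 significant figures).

Iy ≈ 1.3 × 10⁸ mm⁴

Decompose the section into non-overlapping parts with the origin at the bottom-left of its bounding rectangle.
Plate: 300 × 60, A = 18 000 mm², x = 150 mm, Ī = 135 000 000 mm⁴.
Hole 1 (subtracted): ⌀8, A = 50.27 mm², x = 75 mm, Ī = 201.1 mm⁴.
Hole 2 (subtracted): ⌀8, A = 50.27 mm², x = 150 mm, Ī = 201.1 mm⁴.
Hole 3 (subtracted): ⌀8, A = 50.27 mm², x = 225 mm, Ī = 201.1 mm⁴.
By symmetry the centroid is at mid-width, x̄ = 150 mm.
Transfer each piece to the centroidal y-axis using Ī + A·d² with d = x − 150:
  plate: d = 0 mm → contributes +135 000 000 mm⁴
  hole 1: d = -75 mm → contributes −282 944 mm⁴
  hole 2: d = 0 mm → contributes −201.1 mm⁴
  hole 3: d = 75 mm → contributes −282 944 mm⁴
Total I = 134 433 910 mm⁴.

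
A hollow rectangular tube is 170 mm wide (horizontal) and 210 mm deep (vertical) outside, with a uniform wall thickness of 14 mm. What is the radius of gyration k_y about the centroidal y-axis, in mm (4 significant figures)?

Split into non-overlapping primitives; take the origin at the lower-left of the bounding box.
Outer rectangle: 170 × 210, A = 35 700 mm², x = 85 mm, Ī = 85 977 500 mm⁴.
Inner void (subtracted): 142 × 182, A = 25 844 mm², x = 85 mm, Ī = 43 426 535 mm⁴.
By symmetry the centroid is at mid-width, x̄ = 85 mm.
All pieces are centred on the centroidal y-axis, so I = ΣĪ (holes subtracted) = 42 550 965 mm⁴.
Radius of gyration: k = √(I/A) = √(42 550 965 / 9 856) = 65.7059 mm.

k_y ≈ 65.71 mm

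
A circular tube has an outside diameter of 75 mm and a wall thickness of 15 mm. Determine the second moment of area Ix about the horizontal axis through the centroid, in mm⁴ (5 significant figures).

Ix ≈ 1.3519 × 10⁶ mm⁴

Decompose the section into non-overlapping parts with the origin at the bottom-left of its bounding rectangle.
Outer circle: ⌀75, A = 4417.865 mm², y = 37.5 mm, Ī = 1 553 156 mm⁴.
Bore (subtracted): ⌀45, A = 1590.431 mm², y = 37.5 mm, Ī = 201 289 mm⁴.
By symmetry the centroid is at mid-height, ȳ = 37.5 mm.
All pieces are centred on the horizontal axis through the centroid, so I = ΣĪ (holes subtracted) = 1 351 867 mm⁴.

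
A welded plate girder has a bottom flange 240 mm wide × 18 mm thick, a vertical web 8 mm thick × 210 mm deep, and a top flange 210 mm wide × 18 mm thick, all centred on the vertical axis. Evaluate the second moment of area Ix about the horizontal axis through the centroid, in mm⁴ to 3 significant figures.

Ix ≈ 1.11 × 10⁸ mm⁴

Split into non-overlapping primitives; take the origin at the lower-left of the bounding box.
Bottom plate: 240 × 18, A = 4 320 mm², y = 9 mm, Ī = 116 640 mm⁴.
Web plate: 8 × 210, A = 1 680 mm², y = 123 mm, Ī = 6 174 000 mm⁴.
Top plate: 210 × 18, A = 3 780 mm², y = 237 mm, Ī = 102 060 mm⁴.
Centroid: ȳ = ΣA·y / ΣA = 116.71 mm.
Transfer each piece to the horizontal axis through the centroid using Ī + A·d² with d = y − 116.71:
  bottom plate: d = -107.71 mm → contributes +50 230 711 mm⁴
  web plate: d = 6.2945 mm → contributes +6 240 562 mm⁴
  top plate: d = 120.29 mm → contributes +54 801 539 mm⁴
Total I = 111 272 812 mm⁴.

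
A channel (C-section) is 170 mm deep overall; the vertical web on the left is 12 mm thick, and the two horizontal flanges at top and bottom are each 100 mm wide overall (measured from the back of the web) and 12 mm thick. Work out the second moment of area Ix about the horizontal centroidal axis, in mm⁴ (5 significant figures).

Decompose the section into non-overlapping parts with the origin at the bottom-left of its bounding rectangle.
Web: 12 × 170, A = 2 040 mm², y = 85 mm, Ī = 4 913 000 mm⁴.
Top flange (beyond web): 88 × 12, A = 1 056 mm², y = 164 mm, Ī = 12 672 mm⁴.
Bottom flange (beyond web): 88 × 12, A = 1 056 mm², y = 6 mm, Ī = 12 672 mm⁴.
By symmetry the centroid is at mid-height, ȳ = 85 mm.
Transfer each piece to the horizontal centroidal axis using Ī + A·d² with d = y − 85:
  web: d = 0 mm → contributes +4 913 000 mm⁴
  top flange (beyond web): d = 79 mm → contributes +6 603 168 mm⁴
  bottom flange (beyond web): d = -79 mm → contributes +6 603 168 mm⁴
Total I = 18 119 336 mm⁴.

Ix ≈ 1.8119 × 10⁷ mm⁴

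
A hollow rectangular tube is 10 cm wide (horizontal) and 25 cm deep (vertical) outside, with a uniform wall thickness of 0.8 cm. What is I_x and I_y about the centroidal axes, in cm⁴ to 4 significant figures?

Decompose the section into non-overlapping parts with the origin at the bottom-left of its bounding rectangle.
Outer rectangle: 10 × 25, A = 250 cm², y = 12.5 cm, Ī = 13020.8 cm⁴.
Inner void (subtracted): 8.4 × 23.4, A = 196.56 cm², y = 12.5 cm, Ī = 8969.03 cm⁴.
By symmetry the centroid is at mid-height, ȳ = 12.5 cm.
All pieces are centred on the centroidal x-axis, so I = ΣĪ (holes subtracted) = 4051.8 cm⁴.
Repeating about the centroidal y-axis gives I_y = 927.561 cm⁴.

I_x ≈ 4052 cm⁴, I_y ≈ 927.6 cm⁴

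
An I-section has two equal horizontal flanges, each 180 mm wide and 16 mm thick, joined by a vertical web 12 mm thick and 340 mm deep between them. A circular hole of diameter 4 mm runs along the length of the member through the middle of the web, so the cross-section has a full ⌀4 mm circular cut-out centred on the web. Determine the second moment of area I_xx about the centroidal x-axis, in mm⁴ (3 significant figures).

Decompose the section into non-overlapping parts with the origin at the bottom-left of its bounding rectangle.
Bottom flange: 180 × 16, A = 2 880 mm², y = 8 mm, Ī = 61 440 mm⁴.
Web: 12 × 340, A = 4 080 mm², y = 186 mm, Ī = 39 304 000 mm⁴.
Top flange: 180 × 16, A = 2 880 mm², y = 364 mm, Ī = 61 440 mm⁴.
Hole (subtracted): ⌀4, A = 12.566 mm², y = 186 mm, Ī = 12.566 mm⁴.
By symmetry the centroid is at mid-height, ȳ = 186 mm.
Transfer each piece to the centroidal x-axis using Ī + A·d² with d = y − 186:
  bottom flange: d = -178 mm → contributes +91 311 360 mm⁴
  web: d = 0 mm → contributes +39 304 000 mm⁴
  top flange: d = 178 mm → contributes +91 311 360 mm⁴
  hole: d = 0 mm → contributes −12.566 mm⁴
Total I = 221 926 707 mm⁴.

I_xx ≈ 2.22 × 10⁸ mm⁴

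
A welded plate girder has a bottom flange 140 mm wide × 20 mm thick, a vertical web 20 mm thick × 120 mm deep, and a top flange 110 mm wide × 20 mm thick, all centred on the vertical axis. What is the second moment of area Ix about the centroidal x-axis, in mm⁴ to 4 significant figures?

Break the section into simple shapes (no overlaps), measuring from the bottom-left corner of the bounding box.
Bottom plate: 140 × 20, A = 2 800 mm², y = 10 mm, Ī = 93333.3 mm⁴.
Web plate: 20 × 120, A = 2 400 mm², y = 80 mm, Ī = 2 880 000 mm⁴.
Top plate: 110 × 20, A = 2 200 mm², y = 150 mm, Ī = 73333.3 mm⁴.
Centroid: ȳ = ΣA·y / ΣA = 74.3243 mm.
Transfer each piece to the centroidal x-axis using Ī + A·d² with d = y − 74.3243:
  bottom plate: d = -64.3243 mm → contributes +11 678 666 mm⁴
  web plate: d = 5.67568 mm → contributes +2 957 312 mm⁴
  top plate: d = 75.6757 mm → contributes +12 672 311 mm⁴
Total I = 27 308 288 mm⁴.

Ix ≈ 2.731 × 10⁷ mm⁴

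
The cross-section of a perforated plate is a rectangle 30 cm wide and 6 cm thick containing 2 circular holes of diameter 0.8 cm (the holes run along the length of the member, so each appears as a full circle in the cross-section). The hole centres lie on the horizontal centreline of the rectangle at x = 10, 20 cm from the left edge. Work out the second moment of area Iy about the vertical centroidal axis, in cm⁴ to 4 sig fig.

Split into non-overlapping primitives; take the origin at the lower-left of the bounding box.
Plate: 30 × 6, A = 180 cm², x = 15 cm, Ī = 13 500 cm⁴.
Hole 1 (subtracted): ⌀0.8, A = 0.502655 cm², x = 10 cm, Ī = 0.0201062 cm⁴.
Hole 2 (subtracted): ⌀0.8, A = 0.502655 cm², x = 20 cm, Ī = 0.0201062 cm⁴.
By symmetry the centroid is at mid-width, x̄ = 15 cm.
Transfer each piece to the vertical centroidal axis using Ī + A·d² with d = x − 15:
  plate: d = 0 cm → contributes +13 500 cm⁴
  hole 1: d = -5 cm → contributes −12.5865 cm⁴
  hole 2: d = 5 cm → contributes −12.5865 cm⁴
Total I = 13474.8 cm⁴.

Iy ≈ 1.347 × 10⁴ cm⁴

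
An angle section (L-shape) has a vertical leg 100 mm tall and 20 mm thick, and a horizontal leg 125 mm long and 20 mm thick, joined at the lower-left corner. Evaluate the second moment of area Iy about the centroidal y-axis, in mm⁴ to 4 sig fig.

Iy ≈ 5.998 × 10⁶ mm⁴

Treat the section as a set of non-overlapping primitives; coordinates are from the bounding-box lower-left.
Vertical leg: 20 × 100, A = 2 000 mm², x = 10 mm, Ī = 66666.7 mm⁴.
Horizontal leg (remainder): 105 × 20, A = 2 100 mm², x = 72.5 mm, Ī = 1 929 375 mm⁴.
Centroid: x̄ = ΣA·x / ΣA = 42.0122 mm.
Transfer each piece to the centroidal y-axis using Ī + A·d² with d = x − 42.0122:
  vertical leg: d = -32.0122 mm → contributes +2 116 228 mm⁴
  horizontal leg (remainder): d = 30.4878 mm → contributes +3 881 338 mm⁴
Total I = 5 997 566 mm⁴.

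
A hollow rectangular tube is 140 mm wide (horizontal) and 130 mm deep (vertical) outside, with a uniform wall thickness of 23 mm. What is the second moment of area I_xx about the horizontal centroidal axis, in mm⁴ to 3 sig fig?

I_xx ≈ 2.10 × 10⁷ mm⁴

Decompose the section into non-overlapping parts with the origin at the bottom-left of its bounding rectangle.
Outer rectangle: 140 × 130, A = 18 200 mm², y = 65 mm, Ī = 25 631 667 mm⁴.
Inner void (subtracted): 94 × 84, A = 7 896 mm², y = 65 mm, Ī = 4 642 848 mm⁴.
By symmetry the centroid is at mid-height, ȳ = 65 mm.
All pieces are centred on the horizontal centroidal axis, so I = ΣĪ (holes subtracted) = 20 988 819 mm⁴.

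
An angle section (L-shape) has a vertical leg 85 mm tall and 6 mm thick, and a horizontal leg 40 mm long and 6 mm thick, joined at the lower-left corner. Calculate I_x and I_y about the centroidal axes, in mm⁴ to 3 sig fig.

Decompose the section into non-overlapping parts with the origin at the bottom-left of its bounding rectangle.
Vertical leg: 6 × 85, A = 510 mm², y = 42.5 mm, Ī = 307 063 mm⁴.
Horizontal leg (remainder): 34 × 6, A = 204 mm², y = 3 mm, Ī = 612 mm⁴.
Centroid: ȳ = ΣA·y / ΣA = 31.214 mm.
Transfer each piece to the centroidal x-axis using Ī + A·d² with d = y − 31.214:
  vertical leg: d = 11.286 mm → contributes +372 020 mm⁴
  horizontal leg (remainder): d = -28.214 mm → contributes +163 005 mm⁴
Total I = 535 025 mm⁴.
For the y-axis: x̄ = 8.7143 mm.
Repeating about the centroidal y-axis gives I_y = 79 468 mm⁴.

I_x ≈ 5.35 × 10⁵ mm⁴, I_y ≈ 7.95 × 10⁴ mm⁴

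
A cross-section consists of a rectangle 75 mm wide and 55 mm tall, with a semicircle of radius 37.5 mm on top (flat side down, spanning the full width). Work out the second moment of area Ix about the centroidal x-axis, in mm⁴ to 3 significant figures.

Ix ≈ 3.97 × 10⁶ mm⁴

Treat the section as a set of non-overlapping primitives; coordinates are from the bounding-box lower-left.
Rectangular body: 75 × 55, A = 4 125 mm², y = 27.5 mm, Ī = 1 039 844 mm⁴.
Semicircular cap: semicircle r = 37.5, A = 2208.9 mm², y = 70.915 mm, Ī = 217 049 mm⁴.
Centroid: ȳ = ΣA·y / ΣA = 42.641 mm.
Transfer each piece to the centroidal x-axis using Ī + A·d² with d = y − 42.641:
  rectangular body: d = -15.141 mm → contributes +1 985 496 mm⁴
  semicircular cap: d = 28.275 mm → contributes +1 982 977 mm⁴
Total I = 3 968 473 mm⁴.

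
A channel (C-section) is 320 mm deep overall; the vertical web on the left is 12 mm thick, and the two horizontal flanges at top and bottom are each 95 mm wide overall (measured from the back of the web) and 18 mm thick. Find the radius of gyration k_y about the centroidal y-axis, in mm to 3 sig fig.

k_y ≈ 28.5 mm

Treat the section as a set of non-overlapping primitives; coordinates are from the bounding-box lower-left.
Web: 12 × 320, A = 3 840 mm², x = 6 mm, Ī = 46 080 mm⁴.
Top flange (beyond web): 83 × 18, A = 1 494 mm², x = 53.5 mm, Ī = 857 681 mm⁴.
Bottom flange (beyond web): 83 × 18, A = 1 494 mm², x = 53.5 mm, Ī = 857 681 mm⁴.
Centroid: x̄ = ΣA·x / ΣA = 26.786 mm.
Transfer each piece to the centroidal y-axis using Ī + A·d² with d = x − 26.786:
  web: d = -20.786 mm → contributes +1 705 257 mm⁴
  top flange (beyond web): d = 26.714 mm → contributes +1 923 818 mm⁴
  bottom flange (beyond web): d = 26.714 mm → contributes +1 923 818 mm⁴
Total I = 5 552 893 mm⁴.
Radius of gyration: k = √(I/A) = √(5 552 893 / 6 828) = 28.518 mm.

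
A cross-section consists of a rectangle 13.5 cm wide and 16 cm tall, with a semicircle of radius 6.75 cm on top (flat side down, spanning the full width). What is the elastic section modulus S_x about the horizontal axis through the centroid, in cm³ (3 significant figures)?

Split into non-overlapping primitives; take the origin at the lower-left of the bounding box.
Rectangular body: 13.5 × 16, A = 216 cm², y = 8 cm, Ī = 4 608 cm⁴.
Semicircular cap: semicircle r = 6.75, A = 71.569 cm², y = 18.865 cm, Ī = 227.85 cm⁴.
Centroid: ȳ = ΣA·y / ΣA = 10.704 cm.
Transfer each piece to the horizontal axis through the centroid using Ī + A·d² with d = y − 10.704:
  rectangular body: d = -2.704 cm → contributes +6187.3 cm⁴
  semicircular cap: d = 8.1608 cm → contributes +4994.3 cm⁴
Total I = 11 182 cm⁴.
Extreme fibre distance c = 12.046 cm; S = I/c = 928.24 cm³.

S_x ≈ 928 cm³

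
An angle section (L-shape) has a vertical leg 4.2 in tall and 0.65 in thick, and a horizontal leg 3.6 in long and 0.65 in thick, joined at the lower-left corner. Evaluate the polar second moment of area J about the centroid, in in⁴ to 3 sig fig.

Decompose the section into non-overlapping parts with the origin at the bottom-left of its bounding rectangle.
Vertical leg: 0.65 × 4.2, A = 2.73 in², y = 2.1 in, Ī = 4.0131 in⁴.
Horizontal leg (remainder): 2.95 × 0.65, A = 1.9175 in², y = 0.325 in, Ī = 0.067512 in⁴.
Centroid: ȳ = ΣA·y / ΣA = 1.3677 in.
Transfer each piece to the centroidal x-axis using Ī + A·d² with d = y − 1.3677:
  vertical leg: d = 0.73234 in → contributes +5.4773 in⁴
  horizontal leg (remainder): d = -1.0427 in → contributes +2.1521 in⁴
Total I = 7.6294 in⁴.
For the y-axis: x̄ = 1.0677 in.
Repeating about the centroidal y-axis gives I_y = 5.1361 in⁴.
Polar second moment: J = I_x + I_y = 12.765 in⁴.

J ≈ 12.8 in⁴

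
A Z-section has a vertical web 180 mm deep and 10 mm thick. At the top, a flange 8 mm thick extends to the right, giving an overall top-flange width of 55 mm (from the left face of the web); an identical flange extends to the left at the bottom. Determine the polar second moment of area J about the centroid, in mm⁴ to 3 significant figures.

J ≈ 1.09 × 10⁷ mm⁴

Decompose the section into non-overlapping parts with the origin at the bottom-left of its bounding rectangle.
Web: 10 × 180, A = 1 800 mm², y = 90 mm, Ī = 4 860 000 mm⁴.
Top flange (beyond web): 45 × 8, A = 360 mm², y = 176 mm, Ī = 1 920 mm⁴.
Bottom flange (beyond web): 45 × 8, A = 360 mm², y = 4 mm, Ī = 1 920 mm⁴.
Centroid: ȳ = ΣA·y / ΣA = 90 mm.
Transfer each piece to the centroidal x-axis using Ī + A·d² with d = y − 90:
  web: d = 0 mm → contributes +4 860 000 mm⁴
  top flange (beyond web): d = 86 mm → contributes +2 664 480 mm⁴
  bottom flange (beyond web): d = -86 mm → contributes +2 664 480 mm⁴
Total I = 10 188 960 mm⁴.
For the y-axis: x̄ = 50 mm.
Repeating about the centroidal y-axis gives I_y = 681 000 mm⁴.
Polar second moment: J = I_x + I_y = 10 869 960 mm⁴.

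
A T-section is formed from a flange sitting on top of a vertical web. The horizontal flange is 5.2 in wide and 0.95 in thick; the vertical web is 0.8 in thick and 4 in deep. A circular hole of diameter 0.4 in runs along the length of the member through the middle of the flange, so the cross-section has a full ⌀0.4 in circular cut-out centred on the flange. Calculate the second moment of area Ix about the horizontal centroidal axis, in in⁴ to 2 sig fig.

Ix ≈ 16 in⁴

Decompose the section into non-overlapping parts with the origin at the bottom-left of its bounding rectangle.
Flange: 5.2 × 0.95, A = 4.94 in², y = 4.475 in, Ī = 0.3715 in⁴.
Web: 0.8 × 4, A = 3.2 in², y = 2 in, Ī = 4.267 in⁴.
Hole (subtracted): ⌀0.4, A = 0.1257 in², y = 4.475 in, Ī = 0.001257 in⁴.
Centroid: ȳ = ΣA·y / ΣA = 3.487 in.
Transfer each piece to the horizontal centroidal axis using Ī + A·d² with d = y − 3.487:
  flange: d = 0.9882 in → contributes +5.196 in⁴
  web: d = -1.487 in → contributes +11.34 in⁴
  hole: d = 0.9882 in → contributes −0.124 in⁴
Total I = 16.41 in⁴.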